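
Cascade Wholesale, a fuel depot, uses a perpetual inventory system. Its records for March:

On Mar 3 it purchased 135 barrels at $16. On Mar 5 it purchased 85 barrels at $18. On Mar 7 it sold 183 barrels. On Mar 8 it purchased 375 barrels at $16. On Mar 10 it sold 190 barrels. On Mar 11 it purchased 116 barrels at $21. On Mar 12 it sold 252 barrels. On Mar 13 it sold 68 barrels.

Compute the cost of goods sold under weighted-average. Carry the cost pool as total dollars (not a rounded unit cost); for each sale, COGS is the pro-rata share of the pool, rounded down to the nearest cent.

COGS = $11,806.29

After Mar 3: 135 on hand, pool $2,160.00 (≈ $16.0000 each)
After Mar 5: 220 on hand, pool $3,690.00 (≈ $16.7727 each)
Mar 7, sell 183: 183/220 × $3,690.00 → $3,069.40
After Mar 8: 412 on hand, pool $6,620.60 (≈ $16.0694 each)
Mar 10, sell 190: 190/412 × $6,620.60 → $3,053.18
After Mar 11: 338 on hand, pool $6,003.42 (≈ $17.7616 each)
Mar 12, sell 252: 252/338 × $6,003.42 → $4,475.92
Mar 13, sell 68: 68/86 × $1,527.50 → $1,207.79
Total COGS = $3,069.40 + $3,053.18 + $4,475.92 + $1,207.79 = $11,806.29
Ending inventory (cost pool remaining) = $319.71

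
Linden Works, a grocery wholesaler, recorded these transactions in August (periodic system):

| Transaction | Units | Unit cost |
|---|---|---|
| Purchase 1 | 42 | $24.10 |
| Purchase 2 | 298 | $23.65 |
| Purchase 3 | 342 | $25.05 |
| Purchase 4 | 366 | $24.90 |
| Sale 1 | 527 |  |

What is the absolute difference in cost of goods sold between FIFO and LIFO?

$402.20

FIFO COGS: 42 @ $24.10 + 298 @ $23.65 + 187 @ $25.05 = $12,744.25
LIFO COGS: 366 @ $24.90 + 161 @ $25.05 = $13,146.45
Difference = |$12,744.25 − $13,146.45| = $402.20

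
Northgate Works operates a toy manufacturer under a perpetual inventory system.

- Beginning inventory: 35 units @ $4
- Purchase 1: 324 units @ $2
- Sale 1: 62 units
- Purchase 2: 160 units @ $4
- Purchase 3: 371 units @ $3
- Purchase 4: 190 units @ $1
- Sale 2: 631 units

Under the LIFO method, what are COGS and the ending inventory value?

Sale 1 (62) [LIFO — newest first]: 62 @ $2 = $124
Sale 2 (631) [LIFO — newest first]: 190 @ $1 + 371 @ $3 + 70 @ $4 = $1,583
Total COGS = $124 + $1,583 = $1,707
Ending inventory: 35 @ $4 + 262 @ $2 + 90 @ $4 = $1,024

COGS = $1,707; ending inventory = $1,024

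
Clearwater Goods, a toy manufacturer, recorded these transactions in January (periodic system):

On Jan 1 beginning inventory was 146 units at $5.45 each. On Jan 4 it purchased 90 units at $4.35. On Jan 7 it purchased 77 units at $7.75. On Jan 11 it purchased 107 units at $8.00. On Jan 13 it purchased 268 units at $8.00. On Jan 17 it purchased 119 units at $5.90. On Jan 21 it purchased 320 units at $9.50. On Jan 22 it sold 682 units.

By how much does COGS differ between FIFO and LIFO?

FIFO COGS: 146 @ $5.45 + 90 @ $4.35 + 77 @ $7.75 + 107 @ $8.00 + 262 @ $8.00 = $4,735.95
LIFO COGS: 320 @ $9.50 + 119 @ $5.90 + 243 @ $8.00 = $5,686.10
Difference = |$4,735.95 − $5,686.10| = $950.15

$950.15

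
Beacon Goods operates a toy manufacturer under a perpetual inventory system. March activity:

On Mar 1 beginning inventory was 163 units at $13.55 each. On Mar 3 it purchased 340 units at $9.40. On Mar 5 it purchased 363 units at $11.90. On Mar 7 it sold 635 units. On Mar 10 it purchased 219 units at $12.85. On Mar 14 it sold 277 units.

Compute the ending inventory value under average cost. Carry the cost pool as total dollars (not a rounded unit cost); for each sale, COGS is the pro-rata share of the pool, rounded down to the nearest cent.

Ending inventory = $2,079.10

After Mar 1: 163 on hand, pool $2,208.65 (≈ $13.5500 each)
After Mar 3: 503 on hand, pool $5,404.65 (≈ $10.7448 each)
After Mar 5: 866 on hand, pool $9,724.35 (≈ $11.2290 each)
Mar 7, sell 635: 635/866 × $9,724.35 → $7,130.44
After Mar 10: 450 on hand, pool $5,408.06 (≈ $12.0179 each)
Mar 14, sell 277: 277/450 × $5,408.06 → $3,328.96
Total COGS = $7,130.44 + $3,328.96 = $10,459.40
Ending inventory (cost pool remaining) = $2,079.10
Check: goods available $12,538.50 = COGS $10,459.40 + ending $2,079.10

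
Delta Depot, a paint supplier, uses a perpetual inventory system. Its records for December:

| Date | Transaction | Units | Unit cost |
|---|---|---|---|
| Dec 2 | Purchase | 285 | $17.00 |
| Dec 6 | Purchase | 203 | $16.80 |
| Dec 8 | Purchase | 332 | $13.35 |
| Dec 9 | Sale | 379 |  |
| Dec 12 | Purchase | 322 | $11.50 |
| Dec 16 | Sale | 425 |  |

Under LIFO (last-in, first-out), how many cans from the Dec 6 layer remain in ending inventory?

53

Dec 9, 379 sold [LIFO — newest first]: 332 @ $13.35 + 47 @ $16.80 = $5,221.80
Dec 16, 425 sold [LIFO — newest first]: 322 @ $11.50 + 103 @ $16.80 = $5,433.40
Total COGS = $5,221.80 + $5,433.40 = $10,655.20
Ending inventory: 285 @ $17.00 + 53 @ $16.80 = $5,735.40
Check: goods available $16,390.60 = COGS $10,655.20 + ending $5,735.40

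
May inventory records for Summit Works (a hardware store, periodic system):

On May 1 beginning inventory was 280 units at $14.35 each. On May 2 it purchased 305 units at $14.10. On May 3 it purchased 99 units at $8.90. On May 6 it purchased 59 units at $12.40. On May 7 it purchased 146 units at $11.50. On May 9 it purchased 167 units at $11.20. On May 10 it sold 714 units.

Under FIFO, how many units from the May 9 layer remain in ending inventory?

May 10, 714 sold [FIFO — oldest first]: 280 @ $14.35 + 305 @ $14.10 + 99 @ $8.90 + 30 @ $12.40 = $9,571.60
Ending inventory: 29 @ $12.40 + 146 @ $11.50 + 167 @ $11.20 = $3,909.00
Check: goods available $13,480.60 = COGS $9,571.60 + ending $3,909.00

167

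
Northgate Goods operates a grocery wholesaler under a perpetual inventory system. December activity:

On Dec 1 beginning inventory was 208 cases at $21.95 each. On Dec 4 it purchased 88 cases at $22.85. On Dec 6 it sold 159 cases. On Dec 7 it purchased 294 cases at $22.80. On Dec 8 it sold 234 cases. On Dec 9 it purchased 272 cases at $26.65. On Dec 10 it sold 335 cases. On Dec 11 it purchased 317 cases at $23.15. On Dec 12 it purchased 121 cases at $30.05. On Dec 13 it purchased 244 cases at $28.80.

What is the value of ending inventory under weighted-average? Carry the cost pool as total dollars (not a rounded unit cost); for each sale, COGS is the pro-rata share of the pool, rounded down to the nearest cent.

After Dec 1: 208 on hand, pool $4,565.60 (≈ $21.9500 each)
After Dec 4: 296 on hand, pool $6,576.40 (≈ $22.2176 each)
Dec 6, sell 159: 159/296 × $6,576.40 → $3,532.59
After Dec 7: 431 on hand, pool $9,747.01 (≈ $22.6149 each)
Dec 8, sell 234: 234/431 × $9,747.01 → $5,291.88
After Dec 9: 469 on hand, pool $11,703.93 (≈ $24.9551 each)
Dec 10, sell 335: 335/469 × $11,703.93 → $8,359.95
After Dec 11: 451 on hand, pool $10,682.53 (≈ $23.6863 each)
After Dec 12: 572 on hand, pool $14,318.58 (≈ $25.0325 each)
After Dec 13: 816 on hand, pool $21,345.78 (≈ $26.1590 each)
Total COGS = $3,532.59 + $5,291.88 + $8,359.95 = $17,184.42
Ending inventory (cost pool remaining) = $21,345.78
Check: goods available $38,530.20 = COGS $17,184.42 + ending $21,345.78

Ending inventory = $21,345.78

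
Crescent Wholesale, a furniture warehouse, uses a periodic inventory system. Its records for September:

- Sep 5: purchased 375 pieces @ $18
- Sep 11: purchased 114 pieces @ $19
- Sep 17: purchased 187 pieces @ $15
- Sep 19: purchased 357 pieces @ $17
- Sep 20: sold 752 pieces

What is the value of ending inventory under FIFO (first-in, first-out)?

Ending inventory = $4,777

Sep 20, 752 sold [FIFO — oldest first]: 375 @ $18 + 114 @ $19 + 187 @ $15 + 76 @ $17 = $13,013
Ending inventory: 281 @ $17 = $4,777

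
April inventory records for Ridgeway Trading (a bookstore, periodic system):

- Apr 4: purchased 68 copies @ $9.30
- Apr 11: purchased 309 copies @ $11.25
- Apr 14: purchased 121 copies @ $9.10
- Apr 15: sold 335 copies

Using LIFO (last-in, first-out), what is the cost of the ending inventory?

Ending inventory = $1,701.15

Apr 15, 335 sold [LIFO — newest first]: 121 @ $9.10 + 214 @ $11.25 = $3,508.60
Ending inventory: 68 @ $9.30 + 95 @ $11.25 = $1,701.15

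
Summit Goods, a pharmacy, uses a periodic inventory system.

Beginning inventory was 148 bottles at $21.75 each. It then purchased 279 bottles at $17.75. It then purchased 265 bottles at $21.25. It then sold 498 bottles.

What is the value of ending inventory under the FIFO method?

Sale 1 (498) [FIFO — oldest first]: 148 @ $21.75 + 279 @ $17.75 + 71 @ $21.25 = $9,680.00
Ending inventory: 194 @ $21.25 = $4,122.50

Ending inventory = $4,122.50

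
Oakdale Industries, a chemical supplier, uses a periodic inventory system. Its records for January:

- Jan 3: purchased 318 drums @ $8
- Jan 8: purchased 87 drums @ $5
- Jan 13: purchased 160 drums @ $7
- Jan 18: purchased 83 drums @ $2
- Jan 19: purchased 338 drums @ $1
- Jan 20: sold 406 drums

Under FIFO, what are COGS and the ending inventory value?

Jan 20, 406 sold [FIFO — oldest first]: 318 @ $8 + 87 @ $5 + 1 @ $7 = $2,986
Ending inventory: 159 @ $7 + 83 @ $2 + 338 @ $1 = $1,617

COGS = $2,986; ending inventory = $1,617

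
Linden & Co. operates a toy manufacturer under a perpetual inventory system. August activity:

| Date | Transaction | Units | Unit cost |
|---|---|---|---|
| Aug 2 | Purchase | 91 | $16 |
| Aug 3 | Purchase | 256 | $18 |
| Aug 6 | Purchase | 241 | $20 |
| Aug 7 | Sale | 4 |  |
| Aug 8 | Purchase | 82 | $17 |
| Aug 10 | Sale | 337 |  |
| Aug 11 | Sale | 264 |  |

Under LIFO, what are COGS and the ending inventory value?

Aug 7, 4 sold [LIFO — newest first]: 4 @ $20 = $80
Aug 10, 337 sold [LIFO — newest first]: 82 @ $17 + 237 @ $20 + 18 @ $18 = $6,458
Aug 11, 264 sold [LIFO — newest first]: 238 @ $18 + 26 @ $16 = $4,700
Total COGS = $80 + $6,458 + $4,700 = $11,238
Ending inventory: 65 @ $16 = $1,040
Check: goods available $12,278 = COGS $11,238 + ending $1,040

COGS = $11,238; ending inventory = $1,040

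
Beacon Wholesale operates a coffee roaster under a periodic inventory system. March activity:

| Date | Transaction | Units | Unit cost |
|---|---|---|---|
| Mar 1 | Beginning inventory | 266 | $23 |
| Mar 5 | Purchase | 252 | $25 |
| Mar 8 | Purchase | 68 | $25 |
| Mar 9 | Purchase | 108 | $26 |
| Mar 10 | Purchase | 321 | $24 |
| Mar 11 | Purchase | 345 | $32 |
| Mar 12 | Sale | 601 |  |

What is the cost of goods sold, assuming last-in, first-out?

COGS = $17,184

Mar 12, 601 sold [LIFO — newest first]: 345 @ $32 + 256 @ $24 = $17,184
Ending inventory: 266 @ $23 + 252 @ $25 + 68 @ $25 + 108 @ $26 + 65 @ $24 = $18,486
Check: goods available $35,670 = COGS $17,184 + ending $18,486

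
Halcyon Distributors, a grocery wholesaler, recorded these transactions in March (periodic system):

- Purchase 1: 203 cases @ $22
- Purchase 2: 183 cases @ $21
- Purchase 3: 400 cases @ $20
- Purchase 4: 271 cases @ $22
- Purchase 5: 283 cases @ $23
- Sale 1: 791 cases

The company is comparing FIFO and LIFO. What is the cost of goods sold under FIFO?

COGS = $16,419

FIFO COGS: 203 @ $22 + 183 @ $21 + 400 @ $20 + 5 @ $22 = $16,419
LIFO COGS: 283 @ $23 + 271 @ $22 + 237 @ $20 = $17,211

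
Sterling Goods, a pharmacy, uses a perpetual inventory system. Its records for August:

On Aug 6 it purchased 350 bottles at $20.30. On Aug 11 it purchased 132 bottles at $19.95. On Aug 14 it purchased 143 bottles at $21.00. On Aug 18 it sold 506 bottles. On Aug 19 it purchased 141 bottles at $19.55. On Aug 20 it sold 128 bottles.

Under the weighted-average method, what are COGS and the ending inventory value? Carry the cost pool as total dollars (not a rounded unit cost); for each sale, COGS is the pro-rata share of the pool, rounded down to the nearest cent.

After Aug 6: 350 on hand, pool $7,105.00 (≈ $20.3000 each)
After Aug 11: 482 on hand, pool $9,738.40 (≈ $20.2041 each)
After Aug 14: 625 on hand, pool $12,741.40 (≈ $20.3862 each)
Aug 18, sell 506: 506/625 × $12,741.40 → $10,315.43
After Aug 19: 260 on hand, pool $5,182.52 (≈ $19.9328 each)
Aug 20, sell 128: 128/260 × $5,182.52 → $2,551.39
Total COGS = $10,315.43 + $2,551.39 = $12,866.82
Ending inventory (cost pool remaining) = $2,631.13

COGS = $12,866.82; ending inventory = $2,631.13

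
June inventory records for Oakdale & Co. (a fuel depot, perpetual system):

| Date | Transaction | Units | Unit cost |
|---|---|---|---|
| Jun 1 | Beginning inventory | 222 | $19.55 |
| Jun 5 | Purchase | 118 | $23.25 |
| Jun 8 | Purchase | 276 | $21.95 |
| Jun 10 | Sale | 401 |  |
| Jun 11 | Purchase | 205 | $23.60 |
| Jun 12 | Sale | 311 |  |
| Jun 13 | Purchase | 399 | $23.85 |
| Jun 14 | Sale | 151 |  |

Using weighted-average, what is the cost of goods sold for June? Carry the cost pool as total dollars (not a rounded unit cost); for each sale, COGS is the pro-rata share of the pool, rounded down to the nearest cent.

COGS = $19,089.49

After Jun 1: 222 on hand, pool $4,340.10 (≈ $19.5500 each)
After Jun 5: 340 on hand, pool $7,083.60 (≈ $20.8341 each)
After Jun 8: 616 on hand, pool $13,141.80 (≈ $21.3341 each)
Jun 10, sell 401: 401/616 × $13,141.80 → $8,554.97
After Jun 11: 420 on hand, pool $9,424.83 (≈ $22.4401 each)
Jun 12, sell 311: 311/420 × $9,424.83 → $6,978.86
After Jun 13: 508 on hand, pool $11,962.12 (≈ $23.5475 each)
Jun 14, sell 151: 151/508 × $11,962.12 → $3,555.66
Total COGS = $8,554.97 + $6,978.86 + $3,555.66 = $19,089.49
Ending inventory (cost pool remaining) = $8,406.46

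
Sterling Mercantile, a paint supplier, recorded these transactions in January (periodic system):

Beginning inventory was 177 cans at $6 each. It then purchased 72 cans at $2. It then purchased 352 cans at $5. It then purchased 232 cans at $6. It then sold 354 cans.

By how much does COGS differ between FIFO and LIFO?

FIFO COGS: 177 @ $6 + 72 @ $2 + 105 @ $5 = $1,731
LIFO COGS: 232 @ $6 + 122 @ $5 = $2,002
Difference = |$1,731 − $2,002| = $271

$271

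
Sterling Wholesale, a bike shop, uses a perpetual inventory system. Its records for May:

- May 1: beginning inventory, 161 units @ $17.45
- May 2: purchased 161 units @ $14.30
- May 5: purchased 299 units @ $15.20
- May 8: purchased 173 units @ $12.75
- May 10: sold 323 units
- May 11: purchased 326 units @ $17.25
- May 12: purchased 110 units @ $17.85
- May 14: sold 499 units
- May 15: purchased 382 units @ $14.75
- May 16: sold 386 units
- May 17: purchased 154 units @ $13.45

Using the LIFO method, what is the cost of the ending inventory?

May 10, 323 sold [LIFO — newest first]: 173 @ $12.75 + 150 @ $15.20 = $4,485.75
May 14, 499 sold [LIFO — newest first]: 110 @ $17.85 + 326 @ $17.25 + 63 @ $15.20 = $8,544.60
May 16, 386 sold [LIFO — newest first]: 382 @ $14.75 + 4 @ $15.20 = $5,695.30
Total COGS = $4,485.75 + $8,544.60 + $5,695.30 = $18,725.65
Ending inventory: 161 @ $17.45 + 161 @ $14.30 + 82 @ $15.20 + 154 @ $13.45 = $8,429.45

Ending inventory = $8,429.45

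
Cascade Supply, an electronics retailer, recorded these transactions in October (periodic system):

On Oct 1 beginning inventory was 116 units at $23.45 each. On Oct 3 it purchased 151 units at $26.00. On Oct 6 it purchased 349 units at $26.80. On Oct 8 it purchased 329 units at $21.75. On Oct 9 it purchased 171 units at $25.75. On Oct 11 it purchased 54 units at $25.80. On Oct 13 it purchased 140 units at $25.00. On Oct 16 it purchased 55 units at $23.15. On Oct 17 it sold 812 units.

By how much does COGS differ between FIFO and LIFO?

$848.55

FIFO COGS: 116 @ $23.45 + 151 @ $26.00 + 349 @ $26.80 + 196 @ $21.75 = $20,262.40
LIFO COGS: 55 @ $23.15 + 140 @ $25.00 + 54 @ $25.80 + 171 @ $25.75 + 329 @ $21.75 + 63 @ $26.80 = $19,413.85
Difference = |$20,262.40 − $19,413.85| = $848.55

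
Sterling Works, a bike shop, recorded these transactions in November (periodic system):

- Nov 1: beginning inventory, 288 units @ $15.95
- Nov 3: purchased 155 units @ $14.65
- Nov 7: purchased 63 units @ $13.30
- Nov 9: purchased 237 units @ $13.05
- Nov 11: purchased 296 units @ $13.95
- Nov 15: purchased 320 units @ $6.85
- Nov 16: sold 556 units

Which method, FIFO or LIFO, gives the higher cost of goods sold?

FIFO

FIFO COGS: 288 @ $15.95 + 155 @ $14.65 + 63 @ $13.30 + 50 @ $13.05 = $8,354.75
LIFO COGS: 320 @ $6.85 + 236 @ $13.95 = $5,484.20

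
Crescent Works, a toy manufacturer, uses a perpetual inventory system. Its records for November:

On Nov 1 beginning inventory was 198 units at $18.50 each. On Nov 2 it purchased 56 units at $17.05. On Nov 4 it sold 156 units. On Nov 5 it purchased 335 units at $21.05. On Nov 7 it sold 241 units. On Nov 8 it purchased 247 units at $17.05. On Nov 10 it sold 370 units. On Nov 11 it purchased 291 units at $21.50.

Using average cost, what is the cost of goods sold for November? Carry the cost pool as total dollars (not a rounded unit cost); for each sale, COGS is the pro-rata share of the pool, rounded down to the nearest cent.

COGS = $14,603.33

After Nov 1: 198 on hand, pool $3,663.00 (≈ $18.5000 each)
After Nov 2: 254 on hand, pool $4,617.80 (≈ $18.1803 each)
Nov 4, sell 156: 156/254 × $4,617.80 → $2,836.12
After Nov 5: 433 on hand, pool $8,833.43 (≈ $20.4005 each)
Nov 7, sell 241: 241/433 × $8,833.43 → $4,916.52
After Nov 8: 439 on hand, pool $8,128.26 (≈ $18.5154 each)
Nov 10, sell 370: 370/439 × $8,128.26 → $6,850.69
After Nov 11: 360 on hand, pool $7,534.07 (≈ $20.9280 each)
Total COGS = $2,836.12 + $4,916.52 + $6,850.69 = $14,603.33
Ending inventory (cost pool remaining) = $7,534.07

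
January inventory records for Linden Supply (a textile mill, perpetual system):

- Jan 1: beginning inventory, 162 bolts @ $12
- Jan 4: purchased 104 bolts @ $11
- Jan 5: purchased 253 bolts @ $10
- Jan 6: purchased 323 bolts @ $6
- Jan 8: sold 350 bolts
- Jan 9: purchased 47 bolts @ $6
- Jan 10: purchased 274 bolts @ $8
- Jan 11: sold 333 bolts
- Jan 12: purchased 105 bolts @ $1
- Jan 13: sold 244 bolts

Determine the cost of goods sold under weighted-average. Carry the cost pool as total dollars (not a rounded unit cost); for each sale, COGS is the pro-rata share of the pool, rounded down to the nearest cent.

COGS = $7,702.88

After Jan 1: 162 on hand, pool $1,944.00 (≈ $12.0000 each)
After Jan 4: 266 on hand, pool $3,088.00 (≈ $11.6090 each)
After Jan 5: 519 on hand, pool $5,618.00 (≈ $10.8247 each)
After Jan 6: 842 on hand, pool $7,556.00 (≈ $8.9739 each)
Jan 8, sell 350: 350/842 × $7,556.00 → $3,140.85
After Jan 9: 539 on hand, pool $4,697.15 (≈ $8.7146 each)
After Jan 10: 813 on hand, pool $6,889.15 (≈ $8.4737 each)
Jan 11, sell 333: 333/813 × $6,889.15 → $2,821.75
After Jan 12: 585 on hand, pool $4,172.40 (≈ $7.1323 each)
Jan 13, sell 244: 244/585 × $4,172.40 → $1,740.28
Total COGS = $3,140.85 + $2,821.75 + $1,740.28 = $7,702.88
Ending inventory (cost pool remaining) = $2,432.12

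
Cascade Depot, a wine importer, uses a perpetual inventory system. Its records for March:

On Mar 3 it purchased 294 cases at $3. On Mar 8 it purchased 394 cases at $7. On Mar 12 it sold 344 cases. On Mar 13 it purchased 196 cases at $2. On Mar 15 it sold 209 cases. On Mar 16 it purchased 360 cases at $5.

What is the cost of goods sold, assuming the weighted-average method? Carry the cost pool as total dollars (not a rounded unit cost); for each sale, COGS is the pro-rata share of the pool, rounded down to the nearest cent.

After Mar 3: 294 on hand, pool $882.00 (≈ $3.0000 each)
After Mar 8: 688 on hand, pool $3,640.00 (≈ $5.2907 each)
Mar 12, sell 344: 344/688 × $3,640.00 → $1,820.00
After Mar 13: 540 on hand, pool $2,212.00 (≈ $4.0963 each)
Mar 15, sell 209: 209/540 × $2,212.00 → $856.12
After Mar 16: 691 on hand, pool $3,155.88 (≈ $4.5671 each)
Total COGS = $1,820.00 + $856.12 = $2,676.12
Ending inventory (cost pool remaining) = $3,155.88

COGS = $2,676.12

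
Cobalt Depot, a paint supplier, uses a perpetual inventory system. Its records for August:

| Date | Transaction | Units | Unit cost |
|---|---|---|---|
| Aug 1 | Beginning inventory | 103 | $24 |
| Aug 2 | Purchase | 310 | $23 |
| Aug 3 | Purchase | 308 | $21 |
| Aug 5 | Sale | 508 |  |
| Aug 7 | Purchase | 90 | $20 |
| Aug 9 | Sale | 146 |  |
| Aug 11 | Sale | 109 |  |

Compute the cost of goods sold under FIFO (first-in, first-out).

COGS = $16,910

Aug 5, 508 sold [FIFO — oldest first]: 103 @ $24 + 310 @ $23 + 95 @ $21 = $11,597
Aug 9, 146 sold [FIFO — oldest first]: 146 @ $21 = $3,066
Aug 11, 109 sold [FIFO — oldest first]: 67 @ $21 + 42 @ $20 = $2,247
Total COGS = $11,597 + $3,066 + $2,247 = $16,910
Ending inventory: 48 @ $20 = $960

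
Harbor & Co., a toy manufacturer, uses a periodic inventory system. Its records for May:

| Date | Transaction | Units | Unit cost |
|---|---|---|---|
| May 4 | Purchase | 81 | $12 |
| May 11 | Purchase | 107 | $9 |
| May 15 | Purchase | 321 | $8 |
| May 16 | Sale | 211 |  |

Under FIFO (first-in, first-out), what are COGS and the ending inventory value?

COGS = $2,119; ending inventory = $2,384

May 16, 211 sold [FIFO — oldest first]: 81 @ $12 + 107 @ $9 + 23 @ $8 = $2,119
Ending inventory: 298 @ $8 = $2,384
Check: goods available $4,503 = COGS $2,119 + ending $2,384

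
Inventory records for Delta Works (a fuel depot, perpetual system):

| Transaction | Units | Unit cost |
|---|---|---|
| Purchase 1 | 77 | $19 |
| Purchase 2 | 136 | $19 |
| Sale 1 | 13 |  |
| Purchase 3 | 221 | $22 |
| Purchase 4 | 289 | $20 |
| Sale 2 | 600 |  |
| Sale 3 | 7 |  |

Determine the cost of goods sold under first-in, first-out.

Sale 1 (13) [FIFO — oldest first]: 13 @ $19 = $247
Sale 2 (600) [FIFO — oldest first]: 64 @ $19 + 136 @ $19 + 221 @ $22 + 179 @ $20 = $12,242
Sale 3 (7) [FIFO — oldest first]: 7 @ $20 = $140
Total COGS = $247 + $12,242 + $140 = $12,629
Ending inventory: 103 @ $20 = $2,060

COGS = $12,629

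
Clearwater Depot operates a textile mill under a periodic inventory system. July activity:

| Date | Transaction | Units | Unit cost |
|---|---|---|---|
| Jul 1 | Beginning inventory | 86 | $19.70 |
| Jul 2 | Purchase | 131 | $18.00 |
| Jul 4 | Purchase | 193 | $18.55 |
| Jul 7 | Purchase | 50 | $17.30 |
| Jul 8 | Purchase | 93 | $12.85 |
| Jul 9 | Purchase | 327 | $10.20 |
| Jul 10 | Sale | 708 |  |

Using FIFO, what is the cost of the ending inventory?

Jul 10, 708 sold [FIFO — oldest first]: 86 @ $19.70 + 131 @ $18.00 + 193 @ $18.55 + 50 @ $17.30 + 93 @ $12.85 + 155 @ $10.20 = $11,273.40
Ending inventory: 172 @ $10.20 = $1,754.40

Ending inventory = $1,754.40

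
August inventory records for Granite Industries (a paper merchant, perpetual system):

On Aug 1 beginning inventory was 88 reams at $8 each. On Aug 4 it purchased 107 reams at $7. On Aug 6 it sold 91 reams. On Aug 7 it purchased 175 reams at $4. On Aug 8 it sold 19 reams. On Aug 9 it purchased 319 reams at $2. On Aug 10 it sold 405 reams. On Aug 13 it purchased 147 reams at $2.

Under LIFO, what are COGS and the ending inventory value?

Aug 6, 91 sold [LIFO — newest first]: 91 @ $7 = $637
Aug 8, 19 sold [LIFO — newest first]: 19 @ $4 = $76
Aug 10, 405 sold [LIFO — newest first]: 319 @ $2 + 86 @ $4 = $982
Total COGS = $637 + $76 + $982 = $1,695
Ending inventory: 88 @ $8 + 16 @ $7 + 70 @ $4 + 147 @ $2 = $1,390
Check: goods available $3,085 = COGS $1,695 + ending $1,390

COGS = $1,695; ending inventory = $1,390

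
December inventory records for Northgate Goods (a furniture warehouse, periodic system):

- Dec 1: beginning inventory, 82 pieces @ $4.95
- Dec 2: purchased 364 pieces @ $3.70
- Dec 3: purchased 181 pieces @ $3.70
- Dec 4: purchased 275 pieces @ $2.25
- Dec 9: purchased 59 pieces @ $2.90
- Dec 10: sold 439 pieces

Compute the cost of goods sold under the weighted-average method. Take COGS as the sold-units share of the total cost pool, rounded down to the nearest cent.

COGS = $1,467.40

Dec 10, sell 439: 439/961 × $3,212.25 → $1,467.40
Ending inventory (cost pool remaining) = $1,744.85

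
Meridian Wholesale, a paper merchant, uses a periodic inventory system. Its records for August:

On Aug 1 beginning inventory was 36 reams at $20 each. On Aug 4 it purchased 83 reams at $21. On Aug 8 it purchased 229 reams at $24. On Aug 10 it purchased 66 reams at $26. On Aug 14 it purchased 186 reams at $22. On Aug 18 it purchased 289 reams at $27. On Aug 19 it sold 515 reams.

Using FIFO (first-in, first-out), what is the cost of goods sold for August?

COGS = $11,897

Aug 19, 515 sold [FIFO — oldest first]: 36 @ $20 + 83 @ $21 + 229 @ $24 + 66 @ $26 + 101 @ $22 = $11,897
Ending inventory: 85 @ $22 + 289 @ $27 = $9,673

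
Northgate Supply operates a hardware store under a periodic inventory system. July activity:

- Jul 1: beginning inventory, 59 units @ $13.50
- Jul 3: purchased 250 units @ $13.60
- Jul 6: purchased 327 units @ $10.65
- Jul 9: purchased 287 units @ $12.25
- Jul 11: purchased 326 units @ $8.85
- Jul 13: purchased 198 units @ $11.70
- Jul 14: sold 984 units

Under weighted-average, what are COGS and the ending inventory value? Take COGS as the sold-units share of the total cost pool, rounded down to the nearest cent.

Jul 14, sell 984: 984/1447 × $16,396.50 → $11,150.07
Ending inventory (cost pool remaining) = $5,246.43
Check: goods available $16,396.50 = COGS $11,150.07 + ending $5,246.43

COGS = $11,150.07; ending inventory = $5,246.43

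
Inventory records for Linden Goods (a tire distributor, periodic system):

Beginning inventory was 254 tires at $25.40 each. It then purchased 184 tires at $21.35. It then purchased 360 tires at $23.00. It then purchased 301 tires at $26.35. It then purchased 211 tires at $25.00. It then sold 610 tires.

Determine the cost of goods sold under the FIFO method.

COGS = $14,336.00

Sale 1 (610) [FIFO — oldest first]: 254 @ $25.40 + 184 @ $21.35 + 172 @ $23.00 = $14,336.00
Ending inventory: 188 @ $23.00 + 301 @ $26.35 + 211 @ $25.00 = $17,530.35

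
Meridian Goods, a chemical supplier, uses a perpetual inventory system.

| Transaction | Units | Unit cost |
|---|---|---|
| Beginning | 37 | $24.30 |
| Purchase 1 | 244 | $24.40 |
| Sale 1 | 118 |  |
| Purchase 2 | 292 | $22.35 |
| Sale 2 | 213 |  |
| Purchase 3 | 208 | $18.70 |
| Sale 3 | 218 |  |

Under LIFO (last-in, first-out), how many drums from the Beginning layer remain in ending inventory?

Sale 1 (118) [LIFO — newest first]: 118 @ $24.40 = $2,879.20
Sale 2 (213) [LIFO — newest first]: 213 @ $22.35 = $4,760.55
Sale 3 (218) [LIFO — newest first]: 208 @ $18.70 + 10 @ $22.35 = $4,113.10
Total COGS = $2,879.20 + $4,760.55 + $4,113.10 = $11,752.85
Ending inventory: 37 @ $24.30 + 126 @ $24.40 + 69 @ $22.35 = $5,515.65
Check: goods available $17,268.50 = COGS $11,752.85 + ending $5,515.65

37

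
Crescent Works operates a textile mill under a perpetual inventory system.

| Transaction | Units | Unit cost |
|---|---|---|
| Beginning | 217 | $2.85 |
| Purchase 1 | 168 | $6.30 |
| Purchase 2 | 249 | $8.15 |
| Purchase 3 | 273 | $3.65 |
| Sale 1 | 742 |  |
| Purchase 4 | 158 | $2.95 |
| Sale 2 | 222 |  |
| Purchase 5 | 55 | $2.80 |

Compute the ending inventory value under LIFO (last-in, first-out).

Ending inventory = $441.85

Sale 1 (742) [LIFO — newest first]: 273 @ $3.65 + 249 @ $8.15 + 168 @ $6.30 + 52 @ $2.85 = $4,232.40
Sale 2 (222) [LIFO — newest first]: 158 @ $2.95 + 64 @ $2.85 = $648.50
Total COGS = $4,232.40 + $648.50 = $4,880.90
Ending inventory: 101 @ $2.85 + 55 @ $2.80 = $441.85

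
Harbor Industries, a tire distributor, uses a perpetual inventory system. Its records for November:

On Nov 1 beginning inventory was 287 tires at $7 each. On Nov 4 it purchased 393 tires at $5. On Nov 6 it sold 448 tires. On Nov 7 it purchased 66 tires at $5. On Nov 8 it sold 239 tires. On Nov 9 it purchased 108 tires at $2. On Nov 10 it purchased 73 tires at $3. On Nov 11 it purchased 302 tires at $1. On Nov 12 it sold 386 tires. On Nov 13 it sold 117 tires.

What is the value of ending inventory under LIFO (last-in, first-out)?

Nov 6, 448 sold [LIFO — newest first]: 393 @ $5 + 55 @ $7 = $2,350
Nov 8, 239 sold [LIFO — newest first]: 66 @ $5 + 173 @ $7 = $1,541
Nov 12, 386 sold [LIFO — newest first]: 302 @ $1 + 73 @ $3 + 11 @ $2 = $543
Nov 13, 117 sold [LIFO — newest first]: 97 @ $2 + 20 @ $7 = $334
Total COGS = $2,350 + $1,541 + $543 + $334 = $4,768
Ending inventory: 39 @ $7 = $273

Ending inventory = $273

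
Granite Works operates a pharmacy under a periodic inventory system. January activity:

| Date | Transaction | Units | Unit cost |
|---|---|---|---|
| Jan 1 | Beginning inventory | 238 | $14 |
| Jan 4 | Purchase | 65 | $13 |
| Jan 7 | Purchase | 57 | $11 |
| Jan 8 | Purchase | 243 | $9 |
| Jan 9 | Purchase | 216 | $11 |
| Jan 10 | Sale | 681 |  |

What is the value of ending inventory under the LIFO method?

Jan 10, 681 sold [LIFO — newest first]: 216 @ $11 + 243 @ $9 + 57 @ $11 + 65 @ $13 + 100 @ $14 = $7,435
Ending inventory: 138 @ $14 = $1,932
Check: goods available $9,367 = COGS $7,435 + ending $1,932

Ending inventory = $1,932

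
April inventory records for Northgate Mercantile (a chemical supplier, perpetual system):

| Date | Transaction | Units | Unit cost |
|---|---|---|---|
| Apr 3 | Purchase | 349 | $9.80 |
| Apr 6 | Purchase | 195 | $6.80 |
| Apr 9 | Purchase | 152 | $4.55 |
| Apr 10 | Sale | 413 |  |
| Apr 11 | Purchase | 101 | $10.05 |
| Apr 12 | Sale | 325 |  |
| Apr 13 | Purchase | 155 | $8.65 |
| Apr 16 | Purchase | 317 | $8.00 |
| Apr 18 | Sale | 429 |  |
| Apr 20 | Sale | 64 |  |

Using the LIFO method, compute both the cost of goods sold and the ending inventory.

COGS = $9,957.20; ending inventory = $372.40

Apr 10, 413 sold [LIFO — newest first]: 152 @ $4.55 + 195 @ $6.80 + 66 @ $9.80 = $2,664.40
Apr 12, 325 sold [LIFO — newest first]: 101 @ $10.05 + 224 @ $9.80 = $3,210.25
Apr 18, 429 sold [LIFO — newest first]: 317 @ $8.00 + 112 @ $8.65 = $3,504.80
Apr 20, 64 sold [LIFO — newest first]: 43 @ $8.65 + 21 @ $9.80 = $577.75
Total COGS = $2,664.40 + $3,210.25 + $3,504.80 + $577.75 = $9,957.20
Ending inventory: 38 @ $9.80 = $372.40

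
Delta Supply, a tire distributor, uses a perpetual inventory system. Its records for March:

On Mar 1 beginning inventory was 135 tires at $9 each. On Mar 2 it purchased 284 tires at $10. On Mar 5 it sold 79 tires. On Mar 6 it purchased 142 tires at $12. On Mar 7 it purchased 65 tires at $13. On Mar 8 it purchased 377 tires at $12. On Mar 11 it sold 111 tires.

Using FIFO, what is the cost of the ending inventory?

Ending inventory = $9,363

Mar 5, 79 sold [FIFO — oldest first]: 79 @ $9 = $711
Mar 11, 111 sold [FIFO — oldest first]: 56 @ $9 + 55 @ $10 = $1,054
Total COGS = $711 + $1,054 = $1,765
Ending inventory: 229 @ $10 + 142 @ $12 + 65 @ $13 + 377 @ $12 = $9,363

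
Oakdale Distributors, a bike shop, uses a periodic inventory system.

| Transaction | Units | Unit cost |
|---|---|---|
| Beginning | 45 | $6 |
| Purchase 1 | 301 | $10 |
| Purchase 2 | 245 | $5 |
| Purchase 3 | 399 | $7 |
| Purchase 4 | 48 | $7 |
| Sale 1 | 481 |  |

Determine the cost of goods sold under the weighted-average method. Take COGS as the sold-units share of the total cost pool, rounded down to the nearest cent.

COGS = $3,537.52

Sale 1, sell 481: 481/1038 × $7,634.00 → $3,537.52
Ending inventory (cost pool remaining) = $4,096.48
Check: goods available $7,634.00 = COGS $3,537.52 + ending $4,096.48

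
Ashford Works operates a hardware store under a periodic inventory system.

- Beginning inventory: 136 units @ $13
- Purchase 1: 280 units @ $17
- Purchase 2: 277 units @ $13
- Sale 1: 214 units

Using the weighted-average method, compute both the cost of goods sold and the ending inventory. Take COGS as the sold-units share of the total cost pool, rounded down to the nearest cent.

COGS = $3,127.85; ending inventory = $7,001.15

Sale 1, sell 214: 214/693 × $10,129.00 → $3,127.85
Ending inventory (cost pool remaining) = $7,001.15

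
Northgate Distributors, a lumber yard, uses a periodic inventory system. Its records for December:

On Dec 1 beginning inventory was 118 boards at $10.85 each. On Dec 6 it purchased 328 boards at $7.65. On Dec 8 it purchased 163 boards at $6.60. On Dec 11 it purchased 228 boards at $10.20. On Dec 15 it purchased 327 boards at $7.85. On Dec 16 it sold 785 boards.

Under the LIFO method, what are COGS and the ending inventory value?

Dec 16, 785 sold [LIFO — newest first]: 327 @ $7.85 + 228 @ $10.20 + 163 @ $6.60 + 67 @ $7.65 = $6,480.90
Ending inventory: 118 @ $10.85 + 261 @ $7.65 = $3,276.95

COGS = $6,480.90; ending inventory = $3,276.95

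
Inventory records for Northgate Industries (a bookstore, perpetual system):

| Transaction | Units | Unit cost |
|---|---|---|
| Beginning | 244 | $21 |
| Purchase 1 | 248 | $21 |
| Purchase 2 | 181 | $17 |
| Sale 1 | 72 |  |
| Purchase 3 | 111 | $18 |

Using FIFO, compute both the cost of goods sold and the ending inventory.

COGS = $1,512; ending inventory = $13,895

Sale 1 (72) [FIFO — oldest first]: 72 @ $21 = $1,512
Ending inventory: 172 @ $21 + 248 @ $21 + 181 @ $17 + 111 @ $18 = $13,895
Check: goods available $15,407 = COGS $1,512 + ending $13,895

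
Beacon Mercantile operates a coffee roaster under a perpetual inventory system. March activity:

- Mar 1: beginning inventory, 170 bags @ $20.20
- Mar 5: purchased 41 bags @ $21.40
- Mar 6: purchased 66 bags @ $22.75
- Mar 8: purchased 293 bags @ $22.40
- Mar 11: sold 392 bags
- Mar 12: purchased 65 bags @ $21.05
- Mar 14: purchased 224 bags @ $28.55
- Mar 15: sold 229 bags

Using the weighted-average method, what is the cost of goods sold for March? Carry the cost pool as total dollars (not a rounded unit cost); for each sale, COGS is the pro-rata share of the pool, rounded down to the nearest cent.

COGS = $14,213.36

After Mar 1: 170 on hand, pool $3,434.00 (≈ $20.2000 each)
After Mar 5: 211 on hand, pool $4,311.40 (≈ $20.4332 each)
After Mar 6: 277 on hand, pool $5,812.90 (≈ $20.9852 each)
After Mar 8: 570 on hand, pool $12,376.10 (≈ $21.7125 each)
Mar 11, sell 392: 392/570 × $12,376.10 → $8,511.28
After Mar 12: 243 on hand, pool $5,233.07 (≈ $21.5353 each)
After Mar 14: 467 on hand, pool $11,628.27 (≈ $24.8999 each)
Mar 15, sell 229: 229/467 × $11,628.27 → $5,702.08
Total COGS = $8,511.28 + $5,702.08 = $14,213.36
Ending inventory (cost pool remaining) = $5,926.19
Check: goods available $20,139.55 = COGS $14,213.36 + ending $5,926.19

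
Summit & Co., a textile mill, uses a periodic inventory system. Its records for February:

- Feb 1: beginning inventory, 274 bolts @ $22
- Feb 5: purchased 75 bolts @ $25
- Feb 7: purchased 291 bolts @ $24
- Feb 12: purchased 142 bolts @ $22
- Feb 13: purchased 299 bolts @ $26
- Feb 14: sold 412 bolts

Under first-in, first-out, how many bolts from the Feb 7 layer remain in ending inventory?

228

Feb 14, 412 sold [FIFO — oldest first]: 274 @ $22 + 75 @ $25 + 63 @ $24 = $9,415
Ending inventory: 228 @ $24 + 142 @ $22 + 299 @ $26 = $16,370
Check: goods available $25,785 = COGS $9,415 + ending $16,370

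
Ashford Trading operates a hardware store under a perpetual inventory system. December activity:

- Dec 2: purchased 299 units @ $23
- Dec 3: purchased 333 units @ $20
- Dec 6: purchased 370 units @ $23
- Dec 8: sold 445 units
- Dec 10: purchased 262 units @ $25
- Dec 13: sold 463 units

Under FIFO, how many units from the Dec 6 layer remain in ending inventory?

94

Dec 8, 445 sold [FIFO — oldest first]: 299 @ $23 + 146 @ $20 = $9,797
Dec 13, 463 sold [FIFO — oldest first]: 187 @ $20 + 276 @ $23 = $10,088
Total COGS = $9,797 + $10,088 = $19,885
Ending inventory: 94 @ $23 + 262 @ $25 = $8,712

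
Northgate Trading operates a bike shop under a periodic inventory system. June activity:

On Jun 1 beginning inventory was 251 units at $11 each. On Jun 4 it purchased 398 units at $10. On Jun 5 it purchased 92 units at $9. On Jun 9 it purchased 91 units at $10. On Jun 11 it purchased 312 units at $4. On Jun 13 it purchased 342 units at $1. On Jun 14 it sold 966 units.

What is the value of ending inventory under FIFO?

Jun 14, 966 sold [FIFO — oldest first]: 251 @ $11 + 398 @ $10 + 92 @ $9 + 91 @ $10 + 134 @ $4 = $9,015
Ending inventory: 178 @ $4 + 342 @ $1 = $1,054

Ending inventory = $1,054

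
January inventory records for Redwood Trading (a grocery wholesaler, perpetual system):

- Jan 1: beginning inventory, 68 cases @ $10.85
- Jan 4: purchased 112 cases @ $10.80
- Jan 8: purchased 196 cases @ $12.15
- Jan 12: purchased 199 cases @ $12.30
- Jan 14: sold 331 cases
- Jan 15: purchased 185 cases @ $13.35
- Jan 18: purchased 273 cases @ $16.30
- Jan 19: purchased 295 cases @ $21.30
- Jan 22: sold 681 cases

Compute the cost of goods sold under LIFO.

COGS = $16,293.45

Jan 14, 331 sold [LIFO — newest first]: 199 @ $12.30 + 132 @ $12.15 = $4,051.50
Jan 22, 681 sold [LIFO — newest first]: 295 @ $21.30 + 273 @ $16.30 + 113 @ $13.35 = $12,241.95
Total COGS = $4,051.50 + $12,241.95 = $16,293.45
Ending inventory: 68 @ $10.85 + 112 @ $10.80 + 64 @ $12.15 + 72 @ $13.35 = $3,686.20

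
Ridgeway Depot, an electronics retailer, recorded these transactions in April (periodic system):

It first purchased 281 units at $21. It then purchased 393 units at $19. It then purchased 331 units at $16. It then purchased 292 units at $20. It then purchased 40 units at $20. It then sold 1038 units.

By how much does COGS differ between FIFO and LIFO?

$263

FIFO COGS: 281 @ $21 + 393 @ $19 + 331 @ $16 + 33 @ $20 = $19,324
LIFO COGS: 40 @ $20 + 292 @ $20 + 331 @ $16 + 375 @ $19 = $19,061
Difference = |$19,324 − $19,061| = $263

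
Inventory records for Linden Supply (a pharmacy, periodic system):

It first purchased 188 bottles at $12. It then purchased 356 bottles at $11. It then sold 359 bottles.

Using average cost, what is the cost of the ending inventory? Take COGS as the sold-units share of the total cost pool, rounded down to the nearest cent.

Ending inventory = $2,098.94

Sale 1, sell 359: 359/544 × $6,172.00 → $4,073.06
Ending inventory (cost pool remaining) = $2,098.94
Check: goods available $6,172.00 = COGS $4,073.06 + ending $2,098.94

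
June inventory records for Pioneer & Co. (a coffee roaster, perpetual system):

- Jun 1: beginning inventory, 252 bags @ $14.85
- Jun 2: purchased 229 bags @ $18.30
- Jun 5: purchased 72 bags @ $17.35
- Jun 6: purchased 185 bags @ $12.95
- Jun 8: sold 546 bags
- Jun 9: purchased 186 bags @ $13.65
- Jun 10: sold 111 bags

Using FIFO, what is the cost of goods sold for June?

Jun 8, 546 sold [FIFO — oldest first]: 252 @ $14.85 + 229 @ $18.30 + 65 @ $17.35 = $9,060.65
Jun 10, 111 sold [FIFO — oldest first]: 7 @ $17.35 + 104 @ $12.95 = $1,468.25
Total COGS = $9,060.65 + $1,468.25 = $10,528.90
Ending inventory: 81 @ $12.95 + 186 @ $13.65 = $3,587.85

COGS = $10,528.90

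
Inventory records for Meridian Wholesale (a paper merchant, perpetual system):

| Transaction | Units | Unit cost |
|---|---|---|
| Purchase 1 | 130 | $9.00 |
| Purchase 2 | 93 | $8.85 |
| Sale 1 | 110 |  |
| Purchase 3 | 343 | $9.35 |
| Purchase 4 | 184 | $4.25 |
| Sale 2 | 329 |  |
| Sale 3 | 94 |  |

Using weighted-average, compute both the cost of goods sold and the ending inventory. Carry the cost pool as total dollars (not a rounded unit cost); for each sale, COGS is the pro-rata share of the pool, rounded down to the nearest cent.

After Purchase 1: 130 on hand, pool $1,170.00 (≈ $9.0000 each)
After Purchase 2: 223 on hand, pool $1,993.05 (≈ $8.9374 each)
Sale 1, sell 110: 110/223 × $1,993.05 → $983.11
After Purchase 3: 456 on hand, pool $4,216.99 (≈ $9.2478 each)
After Purchase 4: 640 on hand, pool $4,998.99 (≈ $7.8109 each)
Sale 2, sell 329: 329/640 × $4,998.99 → $2,569.79
Sale 3, sell 94: 94/311 × $2,429.20 → $734.22
Total COGS = $983.11 + $2,569.79 + $734.22 = $4,287.12
Ending inventory (cost pool remaining) = $1,694.98
Check: goods available $5,982.10 = COGS $4,287.12 + ending $1,694.98

COGS = $4,287.12; ending inventory = $1,694.98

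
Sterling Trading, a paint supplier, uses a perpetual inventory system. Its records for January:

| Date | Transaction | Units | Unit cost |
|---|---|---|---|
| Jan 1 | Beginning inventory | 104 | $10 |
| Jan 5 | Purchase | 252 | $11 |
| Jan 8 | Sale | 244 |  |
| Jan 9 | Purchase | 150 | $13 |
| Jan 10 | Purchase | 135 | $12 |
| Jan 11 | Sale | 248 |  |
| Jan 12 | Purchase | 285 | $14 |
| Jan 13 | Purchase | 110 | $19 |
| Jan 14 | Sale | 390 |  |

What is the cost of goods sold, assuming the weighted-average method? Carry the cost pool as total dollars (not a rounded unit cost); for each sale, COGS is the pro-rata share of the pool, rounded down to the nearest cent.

After Jan 1: 104 on hand, pool $1,040.00 (≈ $10.0000 each)
After Jan 5: 356 on hand, pool $3,812.00 (≈ $10.7079 each)
Jan 8, sell 244: 244/356 × $3,812.00 → $2,612.71
After Jan 9: 262 on hand, pool $3,149.29 (≈ $12.0202 each)
After Jan 10: 397 on hand, pool $4,769.29 (≈ $12.0133 each)
Jan 11, sell 248: 248/397 × $4,769.29 → $2,979.30
After Jan 12: 434 on hand, pool $5,779.99 (≈ $13.3179 each)
After Jan 13: 544 on hand, pool $7,869.99 (≈ $14.4669 each)
Jan 14, sell 390: 390/544 × $7,869.99 → $5,642.08
Total COGS = $2,612.71 + $2,979.30 + $5,642.08 = $11,234.09
Ending inventory (cost pool remaining) = $2,227.91
Check: goods available $13,462.00 = COGS $11,234.09 + ending $2,227.91

COGS = $11,234.09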